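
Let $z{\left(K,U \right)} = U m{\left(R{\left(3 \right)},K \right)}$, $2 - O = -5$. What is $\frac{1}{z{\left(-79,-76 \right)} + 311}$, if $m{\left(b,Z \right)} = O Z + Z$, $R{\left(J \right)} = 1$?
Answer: $\frac{1}{48343} \approx 2.0686 \cdot 10^{-5}$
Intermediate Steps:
$O = 7$ ($O = 2 - -5 = 2 + 5 = 7$)
$m{\left(b,Z \right)} = 8 Z$ ($m{\left(b,Z \right)} = 7 Z + Z = 8 Z$)
$z{\left(K,U \right)} = 8 K U$ ($z{\left(K,U \right)} = U 8 K = 8 K U$)
$\frac{1}{z{\left(-79,-76 \right)} + 311} = \frac{1}{8 \left(-79\right) \left(-76\right) + 311} = \frac{1}{48032 + 311} = \frac{1}{48343}$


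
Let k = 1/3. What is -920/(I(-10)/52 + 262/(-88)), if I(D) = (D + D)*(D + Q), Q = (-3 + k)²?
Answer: 364320/739 ≈ 492.99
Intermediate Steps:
k = ⅓ ≈ 0.33333
Q = 64/9 (Q = (-3 + ⅓)² = (-8/3)² = 64/9 ≈ 7.1111)
I(D) = 2*D*(64/9 + D) (I(D) = (D + D)*(D + 64/9) = (2*D)*(64/9 + D) = 2*D*(64/9 + D))
-920/(I(-10)/52 + 262/(-88)) = -920/(((2/9)*(-10)*(64 + 9*(-10)))/52 + 262/(-88)) = -920/(((2/9)*(-10)*(64 - 90))*(1/52) + 262*(-1/88)) = -920/(((2/9)*(-10)*(-26))*(1/52) - 131/44) = -920/((520/9)*(1/52) - 131/44) = -920/(10/9 - 131/44) = -920/(-739/396) = -920*(-396/739) = 364320/739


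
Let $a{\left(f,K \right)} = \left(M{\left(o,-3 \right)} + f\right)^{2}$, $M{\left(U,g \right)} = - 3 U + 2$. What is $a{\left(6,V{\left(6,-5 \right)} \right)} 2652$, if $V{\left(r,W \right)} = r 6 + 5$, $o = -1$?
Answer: $320892$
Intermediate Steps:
$M{\left(U,g \right)} = 2 - 3 U$
$V{\left(r,W \right)} = 5 + 6 r$ ($V{\left(r,W \right)} = 6 r + 5 = 5 + 6 r$)
$a{\left(f,K \right)} = \left(5 + f\right)^{2}$ ($a{\left(f,K \right)} = \left(\left(2 - -3\right) + f\right)^{2} = \left(\left(2 + 3\right) + f\right)^{2} = \left(5 + f\right)^{2}$)
$a{\left(6,V{\left(6,-5 \right)} \right)} 2652 = \left(5 + 6\right)^{2} \cdot 2652 = 11^{2} \cdot 2652 = 121 \cdot 2652 = 320892$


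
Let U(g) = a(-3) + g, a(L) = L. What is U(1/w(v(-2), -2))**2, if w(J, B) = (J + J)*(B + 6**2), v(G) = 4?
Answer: 664225/73984 ≈ 8.9780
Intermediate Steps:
w(J, B) = 2*J*(36 + B) (w(J, B) = (2*J)*(B + 36) = (2*J)*(36 + B) = 2*J*(36 + B))
U(g) = -3 + g
U(1/w(v(-2), -2))**2 = (-3 + 1/(2*4*(36 - 2)))**2 = (-3 + 1/(2*4*34))**2 = (-3 + 1/272)**2 = (-815/272)**2 = 664225/73984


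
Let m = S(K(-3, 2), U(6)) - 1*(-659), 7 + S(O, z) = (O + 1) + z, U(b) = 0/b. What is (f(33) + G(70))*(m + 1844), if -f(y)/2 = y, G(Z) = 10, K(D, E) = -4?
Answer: -139608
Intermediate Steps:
U(b) = 0
f(y) = -2*y
S(O, z) = -6 + O + z (S(O, z) = -7 + ((O + 1) + z) = -7 + ((1 + O) + z) = -7 + (1 + O + z) = -6 + O + z)
m = 649 (m = (-6 - 4 + 0) - 1*(-659) = -10 + 659 = 649)
(f(33) + G(70))*(m + 1844) = (-2*33 + 10)*(649 + 1844) = (-66 + 10)*2493 = -56*2493 = -139608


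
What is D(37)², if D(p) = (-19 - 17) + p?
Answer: 1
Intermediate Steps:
D(p) = -36 + p
D(37)² = (-36 + 37)² = 1² = 1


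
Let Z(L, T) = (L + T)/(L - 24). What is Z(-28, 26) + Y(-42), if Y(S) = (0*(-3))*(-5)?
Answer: 1/26 ≈ 0.038462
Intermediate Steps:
Z(L, T) = (L + T)/(-24 + L)
Y(S) = 0 (Y(S) = 0*(-5) = 0)
Z(-28, 26) + Y(-42) = (-28 + 26)/(-24 - 28) + 0 = -2/(-52) + 0 = -1/52*(-2) + 0 = 1/26 + 0 = 1/26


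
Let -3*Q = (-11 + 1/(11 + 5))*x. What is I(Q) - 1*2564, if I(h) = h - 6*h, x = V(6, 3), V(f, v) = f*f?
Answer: -12881/4 ≈ -3220.3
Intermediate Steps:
V(f, v) = f**2
x = 36 (x = 6**2 = 36)
Q = 525/4 (Q = -(-11 + 1/(11 + 5))*36/3 = -(-11 + 1/16)*36/3 = -(-175)*36/48 = -1/3*(-1575/4) = 525/4 ≈ 131.25)
I(h) = -5*h
I(Q) - 1*2564 = -5*525/4 - 1*2564 = -2625/4 - 2564 = -12881/4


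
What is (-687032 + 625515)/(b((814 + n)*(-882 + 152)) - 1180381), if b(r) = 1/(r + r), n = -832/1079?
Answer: 6062320720360/116323100837563 ≈ 0.052116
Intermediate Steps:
n = -64/83 (n = -832*1/1079 = -64/83 ≈ -0.77108)
b(r) = 1/(2*r)
(-687032 + 625515)/(b((814 + n)*(-882 + 152)) - 1180381) = (-687032 + 625515)/(1/(2*(((814 - 64/83)*(-882 + 152)))) - 1180381) = -61517/(1/(2*(((67498/83)*(-730)))) - 1180381) = -61517/(1/(2*(-49273540/83)) - 1180381) = -61517/((½)*(-83/49273540) - 1180381) = -61517/(-83/98547080 - 1180381) = -61517/(-116323100837563/98547080) = -61517*(-98547080/116323100837563) = 6062320720360/116323100837563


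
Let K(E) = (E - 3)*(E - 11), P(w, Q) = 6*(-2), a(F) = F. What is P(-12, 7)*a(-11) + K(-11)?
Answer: 440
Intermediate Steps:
P(w, Q) = -12
K(E) = (-11 + E)*(-3 + E) (K(E) = (-3 + E)*(-11 + E) = (-11 + E)*(-3 + E))
P(-12, 7)*a(-11) + K(-11) = -12*(-11) + (33 + (-11)² - 14*(-11)) = 132 + (33 + 121 + 154) = 132 + 308 = 440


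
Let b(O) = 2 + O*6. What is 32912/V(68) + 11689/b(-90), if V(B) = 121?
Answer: 134647/538 ≈ 250.27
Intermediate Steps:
b(O) = 2 + 6*O
32912/V(68) + 11689/b(-90) = 32912/121 + 11689/(2 + 6*(-90)) = 32912*(1/121) + 11689/(2 - 540) = 272 + 11689/(-538) = 272 + 11689*(-1/538) = 272 - 11689/538 = 134647/538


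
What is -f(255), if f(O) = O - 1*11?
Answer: -244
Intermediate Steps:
f(O) = -11 + O (f(O) = O - 11 = -11 + O)
-f(255) = -(-11 + 255) = -1*244 = -244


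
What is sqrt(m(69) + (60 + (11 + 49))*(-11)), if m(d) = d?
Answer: 3*I*sqrt(139) ≈ 35.37*I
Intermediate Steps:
sqrt(m(69) + (60 + (11 + 49))*(-11)) = sqrt(69 + (60 + (11 + 49))*(-11)) = sqrt(69 + (60 + 60)*(-11)) = sqrt(69 + 120*(-11)) = sqrt(69 - 1320) = sqrt(-1251) = 3*I*sqrt(139)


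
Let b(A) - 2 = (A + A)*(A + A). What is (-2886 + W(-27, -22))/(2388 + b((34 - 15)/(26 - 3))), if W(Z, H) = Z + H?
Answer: -1552615/1265754 ≈ -1.2266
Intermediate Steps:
W(Z, H) = H + Z
b(A) = 2 + 4*A² (b(A) = 2 + (A + A)*(A + A) = 2 + (2*A)*(2*A) = 2 + 4*A²)
(-2886 + W(-27, -22))/(2388 + b((34 - 15)/(26 - 3))) = (-2886 + (-22 - 27))/(2388 + (2 + 4*((34 - 15)/(26 - 3))²)) = (-2886 - 49)/(2388 + (2 + 4*(19/23)²)) = -2935/(2388 + (2 + 4*(19*(1/23))²)) = -2935/(2388 + (2 + 4*(19/23)²)) = -2935/(2388 + (2 + 4*(361/529))) = -2935/(2388 + (2 + 1444/529)) = -2935/(2388 + 2502/529) = -2935/1265754/529 = -2935*529/1265754 = -1552615/1265754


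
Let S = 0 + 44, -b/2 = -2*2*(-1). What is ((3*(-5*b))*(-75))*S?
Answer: -396000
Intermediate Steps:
b = -8 (b = -2*(-2*2)*(-1) = -(-8)*(-1) = -2*4 = -8)
S = 44
((3*(-5*b))*(-75))*S = ((3*(-5*(-8)))*(-75))*44 = ((3*40)*(-75))*44 = (120*(-75))*44 = -9000*44 = -396000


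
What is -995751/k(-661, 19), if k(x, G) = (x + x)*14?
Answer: 995751/18508 ≈ 53.801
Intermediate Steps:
k(x, G) = 28*x (k(x, G) = (2*x)*14 = 28*x)
-995751/k(-661, 19) = -995751/(28*(-661)) = -995751/(-18508) = -995751*(-1/18508) = 995751/18508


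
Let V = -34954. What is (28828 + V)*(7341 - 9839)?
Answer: 15302748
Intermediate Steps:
(28828 + V)*(7341 - 9839) = (28828 - 34954)*(7341 - 9839) = -6126*(-2498) = 15302748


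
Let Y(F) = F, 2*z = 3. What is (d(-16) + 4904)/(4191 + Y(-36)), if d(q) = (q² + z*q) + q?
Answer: 1024/831 ≈ 1.2323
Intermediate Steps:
z = 3/2 (z = (½)*3 = 3/2 ≈ 1.5000)
d(q) = q² + 5*q/2 (d(q) = (q² + 3*q/2) + q = q² + 5*q/2)
(d(-16) + 4904)/(4191 + Y(-36)) = ((½)*(-16)*(5 + 2*(-16)) + 4904)/(4191 - 36) = ((½)*(-16)*(5 - 32) + 4904)/4155 = ((½)*(-16)*(-27) + 4904)*(1/4155) = (216 + 4904)*(1/4155) = 5120*(1/4155) = 1024/831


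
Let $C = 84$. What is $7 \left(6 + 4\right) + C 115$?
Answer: $9730$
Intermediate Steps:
$7 \left(6 + 4\right) + C 115 = 7 \left(6 + 4\right) + 84 \cdot 115 = 7 \cdot 10 + 9660 = 70 + 9660 = 9730$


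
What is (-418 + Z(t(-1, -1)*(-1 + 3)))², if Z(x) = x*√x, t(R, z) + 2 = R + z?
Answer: 174212 + 13376*I*√2 ≈ 1.7421e+5 + 18917.0*I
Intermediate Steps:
t(R, z) = -2 + R + z (t(R, z) = -2 + (R + z) = -2 + R + z)
Z(x) = x^(3/2)
(-418 + Z(t(-1, -1)*(-1 + 3)))² = (-418 + ((-2 - 1 - 1)*(-1 + 3))^(3/2))² = (-418 + (-4*2)^(3/2))² = (-418 + (-8)^(3/2))² = (-418 - 16*I*√2)²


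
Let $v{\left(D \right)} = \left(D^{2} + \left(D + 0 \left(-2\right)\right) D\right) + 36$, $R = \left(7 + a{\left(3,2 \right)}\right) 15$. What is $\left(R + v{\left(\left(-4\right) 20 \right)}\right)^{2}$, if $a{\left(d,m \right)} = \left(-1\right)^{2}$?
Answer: $167857936$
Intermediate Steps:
$a{\left(d,m \right)} = 1$
$R = 120$ ($R = \left(7 + 1\right) 15 = 8 \cdot 15 = 120$)
$v{\left(D \right)} = 36 + 2 D^{2}$ ($v{\left(D \right)} = \left(D^{2} + \left(D + 0\right) D\right) + 36 = \left(D^{2} + D D\right) + 36 = \left(D^{2} + D^{2}\right) + 36 = 2 D^{2} + 36 = 36 + 2 D^{2}$)
$\left(R + v{\left(\left(-4\right) 20 \right)}\right)^{2} = \left(120 + \left(36 + 2 \left(\left(-4\right) 20\right)^{2}\right)\right)^{2} = \left(120 + \left(36 + 2 \left(-80\right)^{2}\right)\right)^{2} = \left(120 + \left(36 + 2 \cdot 6400\right)\right)^{2} = \left(120 + \left(36 + 12800\right)\right)^{2} = \left(120 + 12836\right)^{2} = 12956^{2} = 167857936$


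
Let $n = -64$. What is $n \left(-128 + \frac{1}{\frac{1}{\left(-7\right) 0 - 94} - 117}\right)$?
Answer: $\frac{90109824}{10999} \approx 8192.5$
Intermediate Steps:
$n \left(-128 + \frac{1}{\frac{1}{\left(-7\right) 0 - 94} - 117}\right) = - 64 \left(-128 + \frac{1}{\frac{1}{\left(-7\right) 0 - 94} - 117}\right) = - 64 \left(-128 + \frac{1}{\frac{1}{0 - 94} - 117}\right) = - 64 \left(-128 + \frac{1}{\frac{1}{-94} - 117}\right) = - 64 \left(-128 + \frac{1}{- \frac{1}{94} - 117}\right) = - 64 \left(-128 + \frac{1}{- \frac{10999}{94}}\right) = - 64 \left(-128 - \frac{94}{10999}\right) = \left(-64\right) \left(- \frac{1407966}{10999}\right) = \frac{90109824}{10999}$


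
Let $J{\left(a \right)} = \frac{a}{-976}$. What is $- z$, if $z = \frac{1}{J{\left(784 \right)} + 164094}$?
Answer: $- \frac{61}{10009685} \approx -6.0941 \cdot 10^{-6}$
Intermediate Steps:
$J{\left(a \right)} = - \frac{a}{976}$ ($J{\left(a \right)} = a \left(- \frac{1}{976}\right) = - \frac{a}{976}$)
$z = \frac{61}{10009685}$ ($z = \frac{1}{\left(- \frac{1}{976}\right) 784 + 164094} = \frac{1}{- \frac{49}{61} + 164094} = \frac{1}{\frac{10009685}{61}} = \frac{61}{10009685} \approx 6.0941 \cdot 10^{-6}$)
$- z = \left(-1\right) \frac{61}{10009685} = - \frac{61}{10009685}$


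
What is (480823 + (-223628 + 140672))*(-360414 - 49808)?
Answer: -163213796474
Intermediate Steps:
(480823 + (-223628 + 140672))*(-360414 - 49808) = (480823 - 82956)*(-410222) = 397867*(-410222) = -163213796474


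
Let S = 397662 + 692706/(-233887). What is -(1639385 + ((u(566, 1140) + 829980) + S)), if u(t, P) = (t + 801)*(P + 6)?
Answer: -1036962815477/233887 ≈ -4.4336e+6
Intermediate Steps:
u(t, P) = (6 + P)*(801 + t) (u(t, P) = (801 + t)*(6 + P) = (6 + P)*(801 + t))
S = 93007279488/233887 (S = 397662 + 692706*(-1/233887) = 397662 - 692706/233887 = 93007279488/233887 ≈ 3.9766e+5)
-(1639385 + ((u(566, 1140) + 829980) + S)) = -(1639385 + (((4806 + 6*566 + 801*1140 + 1140*566) + 829980) + 93007279488/233887)) = -(1639385 + (((4806 + 3396 + 913140 + 645240) + 829980) + 93007279488/233887)) = -(1639385 + ((1566582 + 829980) + 93007279488/233887)) = -(1639385 + (2396562 + 93007279488/233887)) = -(1639385 + 653531975982/233887) = -1*1036962815477/233887 = -1036962815477/233887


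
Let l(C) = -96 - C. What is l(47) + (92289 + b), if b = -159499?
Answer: -67353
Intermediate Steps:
l(47) + (92289 + b) = (-96 - 1*47) + (92289 - 159499) = (-96 - 47) - 67210 = -143 - 67210 = -67353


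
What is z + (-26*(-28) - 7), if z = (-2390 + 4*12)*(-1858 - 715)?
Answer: 6026687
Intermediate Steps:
z = 6025966 (z = (-2390 + 48)*(-2573) = -2342*(-2573) = 6025966)
z + (-26*(-28) - 7) = 6025966 + (-26*(-28) - 7) = 6025966 + (728 - 7) = 6025966 + 721 = 6026687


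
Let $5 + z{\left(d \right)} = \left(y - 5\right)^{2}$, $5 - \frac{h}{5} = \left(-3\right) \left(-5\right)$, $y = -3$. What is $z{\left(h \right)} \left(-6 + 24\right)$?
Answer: $1062$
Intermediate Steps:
$h = -50$ ($h = 25 - 5 \left(\left(-3\right) \left(-5\right)\right) = 25 - 75 = -50$)
$z{\left(d \right)} = 59$ ($z{\left(d \right)} = -5 + \left(-3 - 5\right)^{2} = -5 + \left(-8\right)^{2} = -5 + 64 = 59$)
$z{\left(h \right)} \left(-6 + 24\right) = 59 \left(-6 + 24\right) = 59 \cdot 18 = 1062$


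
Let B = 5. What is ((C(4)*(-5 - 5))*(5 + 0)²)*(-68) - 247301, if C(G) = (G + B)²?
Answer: 1129699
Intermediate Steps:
C(G) = (5 + G)² (C(G) = (G + 5)² = (5 + G)²)
((C(4)*(-5 - 5))*(5 + 0)²)*(-68) - 247301 = (((5 + 4)²*(-5 - 5))*(5 + 0)²)*(-68) - 247301 = ((9²*(-10))*5²)*(-68) - 247301 = ((81*(-10))*25)*(-68) - 247301 = -810*25*(-68) - 247301 = -20250*(-68) - 247301 = 1377000 - 247301 = 1129699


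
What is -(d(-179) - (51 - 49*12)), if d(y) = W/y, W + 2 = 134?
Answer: -95991/179 ≈ -536.26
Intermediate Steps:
W = 132 (W = -2 + 134 = 132)
d(y) = 132/y
-(d(-179) - (51 - 49*12)) = -(132/(-179) - (51 - 49*12)) = -(132*(-1/179) - (51 - 588)) = -(-132/179 - 1*(-537)) = -(-132/179 + 537) = -1*95991/179 = -95991/179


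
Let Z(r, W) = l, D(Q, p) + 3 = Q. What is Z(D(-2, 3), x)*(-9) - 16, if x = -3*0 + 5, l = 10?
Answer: -106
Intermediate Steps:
D(Q, p) = -3 + Q
x = 5 (x = 0 + 5 = 5)
Z(r, W) = 10
Z(D(-2, 3), x)*(-9) - 16 = 10*(-9) - 16 = -90 - 16 = -106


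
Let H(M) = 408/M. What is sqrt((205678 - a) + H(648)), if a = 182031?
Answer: sqrt(1915458)/9 ≈ 153.78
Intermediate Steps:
sqrt((205678 - a) + H(648)) = sqrt((205678 - 1*182031) + 408/648) = sqrt((205678 - 182031) + 408*(1/648)) = sqrt(23647 + 17/27) = sqrt(638486/27) = sqrt(1915458)/9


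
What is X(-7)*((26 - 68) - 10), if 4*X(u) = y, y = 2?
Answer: -26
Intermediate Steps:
X(u) = ½ (X(u) = (¼)*2 = ½)
X(-7)*((26 - 68) - 10) = ((26 - 68) - 10)/2 = (-42 - 10)/2 = (½)*(-52) = -26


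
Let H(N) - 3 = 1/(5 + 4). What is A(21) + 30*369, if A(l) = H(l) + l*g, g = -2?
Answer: 99280/9 ≈ 11031.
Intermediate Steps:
H(N) = 28/9 (H(N) = 3 + 1/(5 + 4) = 3 + 1/9 = 3 + ⅑ = 28/9)
A(l) = 28/9 - 2*l (A(l) = 28/9 + l*(-2) = 28/9 - 2*l)
A(21) + 30*369 = (28/9 - 2*21) + 30*369 = (28/9 - 42) + 11070 = -350/9 + 11070 = 99280/9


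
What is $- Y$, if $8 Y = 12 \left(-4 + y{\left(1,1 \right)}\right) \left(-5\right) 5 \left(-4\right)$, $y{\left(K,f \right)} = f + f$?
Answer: $300$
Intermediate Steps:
$y{\left(K,f \right)} = 2 f$
$Y = -300$ ($Y = \frac{12 \left(-4 + 2 \cdot 1\right) \left(-5\right) 5 \left(-4\right)}{8} = \frac{12 \left(-4 + 2\right) \left(\left(-25\right) \left(-4\right)\right)}{8} = \frac{12 \left(-2\right) 100}{8} = \frac{\left(-24\right) 100}{8} = \frac{1}{8} \left(-2400\right) = -300$)
$- Y = \left(-1\right) \left(-300\right) = 300$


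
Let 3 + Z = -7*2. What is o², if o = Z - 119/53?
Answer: 1040400/2809 ≈ 370.38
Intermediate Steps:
Z = -17 (Z = -3 - 7*2 = -3 - 14 = -17)
o = -1020/53 (o = -17 - 119/53 = -1020/53 ≈ -19.245)
o² = (-1020/53)² = 1040400/2809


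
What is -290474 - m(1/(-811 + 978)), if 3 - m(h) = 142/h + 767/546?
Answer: -11203987/42 ≈ -2.6676e+5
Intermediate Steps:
m(h) = 67/42 - 142/h (m(h) = 3 - (142/h + 767/546) = 3 - (142/h + 767*(1/546)) = 3 - (142/h + 59/42) = 3 - (59/42 + 142/h) = 3 + (-59/42 - 142/h) = 67/42 - 142/h)
-290474 - m(1/(-811 + 978)) = -290474 - (67/42 - 142/(1/(-811 + 978))) = -290474 - (67/42 - 142/(1/167)) = -290474 - (67/42 - 142/1/167) = -290474 - (67/42 - 142*167) = -290474 - (67/42 - 23714) = -290474 - 1*(-995921/42) = -290474 + 995921/42 = -11203987/42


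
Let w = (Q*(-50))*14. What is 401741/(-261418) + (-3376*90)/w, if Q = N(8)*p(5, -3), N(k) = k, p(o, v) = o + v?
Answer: 5090336/198905 ≈ 25.592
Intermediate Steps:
Q = 16 (Q = 8*(5 - 3) = 8*2 = 16)
w = -11200 (w = (16*(-50))*14 = -800*14 = -11200)
401741/(-261418) + (-3376*90)/w = 401741/(-261418) - 3376*90/(-11200) = 401741*(-1/261418) - 303840*(-1/11200) = -17467/11366 + 1899/70 = 5090336/198905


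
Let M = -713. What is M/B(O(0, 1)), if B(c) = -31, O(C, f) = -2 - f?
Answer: 23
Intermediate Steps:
M/B(O(0, 1)) = -713/(-31) = -713*(-1/31) = 23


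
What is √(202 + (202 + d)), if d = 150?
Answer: √554 ≈ 23.537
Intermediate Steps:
√(202 + (202 + d)) = √(202 + (202 + 150)) = √(202 + 352) = √554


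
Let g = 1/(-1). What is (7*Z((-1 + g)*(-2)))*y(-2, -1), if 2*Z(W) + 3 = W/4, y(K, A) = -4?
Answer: 28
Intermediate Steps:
g = -1
Z(W) = -3/2 + W/8 (Z(W) = -3/2 + (W/4)/2 = -3/2 + W/8)
(7*Z((-1 + g)*(-2)))*y(-2, -1) = (7*(-3/2 + ((-1 - 1)*(-2))/8))*(-4) = (7*(-3/2 + (-2*(-2))/8))*(-4) = (7*(-3/2 + (1/8)*4))*(-4) = (7*(-3/2 + 1/2))*(-4) = (7*(-1))*(-4) = -7*(-4) = 28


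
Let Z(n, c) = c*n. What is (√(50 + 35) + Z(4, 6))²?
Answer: (24 + √85)² ≈ 1103.5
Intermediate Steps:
(√(50 + 35) + Z(4, 6))² = (√(50 + 35) + 6*4)² = (√85 + 24)² = (24 + √85)²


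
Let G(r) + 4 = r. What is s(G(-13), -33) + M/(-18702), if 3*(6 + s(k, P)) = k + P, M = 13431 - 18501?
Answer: -23269/1039 ≈ -22.396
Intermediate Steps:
G(r) = -4 + r
M = -5070
s(k, P) = -6 + P/3 + k/3 (s(k, P) = -6 + (k + P)/3 = -6 + (P + k)/3 = -6 + (P/3 + k/3) = -6 + P/3 + k/3)
s(G(-13), -33) + M/(-18702) = (-6 + (⅓)*(-33) + (-4 - 13)/3) - 5070/(-18702) = (-6 - 11 + (⅓)*(-17)) - 5070*(-1/18702) = (-6 - 11 - 17/3) + 845/3117 = -68/3 + 845/3117 = -23269/1039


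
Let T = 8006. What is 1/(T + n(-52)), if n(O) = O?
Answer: 1/7954 ≈ 0.00012572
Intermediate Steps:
1/(T + n(-52)) = 1/(8006 - 52) = 1/7954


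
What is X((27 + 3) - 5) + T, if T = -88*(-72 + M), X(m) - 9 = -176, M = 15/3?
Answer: 5729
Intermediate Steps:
M = 5 (M = 15*(1/3) = 5)
X(m) = -167 (X(m) = 9 - 176 = -167)
T = 5896 (T = -88*(-72 + 5) = -88*(-67) = 5896)
X((27 + 3) - 5) + T = -167 + 5896 = 5729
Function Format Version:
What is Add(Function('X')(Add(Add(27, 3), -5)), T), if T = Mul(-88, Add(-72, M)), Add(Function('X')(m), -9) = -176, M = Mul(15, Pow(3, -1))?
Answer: 5729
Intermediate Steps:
M = 5 (M = Mul(15, Rational(1, 3)) = 5)
Function('X')(m) = -167 (Function('X')(m) = Add(9, -176) = -167)
T = 5896 (T = Mul(-88, Add(-72, 5)) = Mul(-88, -67) = 5896)
Add(Function('X')(Add(Add(27, 3), -5)), T) = Add(-167, 5896) = 5729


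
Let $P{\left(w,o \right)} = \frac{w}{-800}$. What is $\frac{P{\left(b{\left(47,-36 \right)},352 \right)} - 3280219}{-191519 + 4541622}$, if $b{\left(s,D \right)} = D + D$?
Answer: $- \frac{328021891}{435010300} \approx -0.75406$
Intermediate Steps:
$b{\left(s,D \right)} = 2 D$
$P{\left(w,o \right)} = - \frac{w}{800}$ ($P{\left(w,o \right)} = w \left(- \frac{1}{800}\right) = - \frac{w}{800}$)
$\frac{P{\left(b{\left(47,-36 \right)},352 \right)} - 3280219}{-191519 + 4541622} = \frac{- \frac{2 \left(-36\right)}{800} - 3280219}{-191519 + 4541622} = \frac{\left(- \frac{1}{800}\right) \left(-72\right) - 3280219}{4350103} = \left(\frac{9}{100} - 3280219\right) \frac{1}{4350103} = \left(- \frac{328021891}{100}\right) \frac{1}{4350103} = - \frac{328021891}{435010300}$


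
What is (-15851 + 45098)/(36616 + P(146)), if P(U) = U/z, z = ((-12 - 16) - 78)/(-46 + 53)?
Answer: 1550091/1940137 ≈ 0.79896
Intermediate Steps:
z = -106/7 (z = (-28 - 78)/7 = -106*1/7 = -106/7 ≈ -15.143)
P(U) = -7*U/106 (P(U) = U/(-106/7) = U*(-7/106) = -7*U/106)
(-15851 + 45098)/(36616 + P(146)) = (-15851 + 45098)/(36616 - 7/106*146) = 29247/(36616 - 511/53) = 29247/(1940137/53) = 29247*(53/1940137) = 1550091/1940137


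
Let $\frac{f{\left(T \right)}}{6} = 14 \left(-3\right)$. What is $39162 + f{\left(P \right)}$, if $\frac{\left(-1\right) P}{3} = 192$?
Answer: $38910$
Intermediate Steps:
$P = -576$ ($P = \left(-3\right) 192 = -576$)
$f{\left(T \right)} = -252$ ($f{\left(T \right)} = 6 \cdot 14 \left(-3\right) = 6 \left(-42\right) = -252$)
$39162 + f{\left(P \right)} = 39162 - 252 = 38910$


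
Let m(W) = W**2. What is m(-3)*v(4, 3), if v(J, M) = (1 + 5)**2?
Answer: 324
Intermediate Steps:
v(J, M) = 36 (v(J, M) = 6**2 = 36)
m(-3)*v(4, 3) = (-3)**2*36 = 9*36 = 324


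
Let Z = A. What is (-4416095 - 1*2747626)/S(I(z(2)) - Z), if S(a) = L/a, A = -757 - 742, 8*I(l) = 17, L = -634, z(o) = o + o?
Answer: 86029125489/5072 ≈ 1.6962e+7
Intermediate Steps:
z(o) = 2*o
I(l) = 17/8 (I(l) = (⅛)*17 = 17/8)
A = -1499
Z = -1499
S(a) = -634/a
(-4416095 - 1*2747626)/S(I(z(2)) - Z) = (-4416095 - 1*2747626)/((-634/(17/8 - 1*(-1499)))) = (-4416095 - 2747626)/((-634/(17/8 + 1499))) = -7163721/((-634/12009/8)) = -7163721/((-634*8/12009)) = -7163721/(-5072/12009) = -7163721*(-12009/5072) = 86029125489/5072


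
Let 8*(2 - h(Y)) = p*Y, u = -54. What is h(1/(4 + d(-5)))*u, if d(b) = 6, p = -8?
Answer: -567/5 ≈ -113.40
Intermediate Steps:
h(Y) = 2 + Y (h(Y) = 2 - (-1)*Y = 2 + Y)
h(1/(4 + d(-5)))*u = (2 + 1/(4 + 6))*(-54) = (2 + 1/10)*(-54) = (21/10)*(-54) = -567/5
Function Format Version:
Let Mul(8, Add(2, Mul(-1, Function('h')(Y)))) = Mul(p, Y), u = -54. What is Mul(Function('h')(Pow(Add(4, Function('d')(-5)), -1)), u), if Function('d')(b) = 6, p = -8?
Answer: Rational(-567, 5) ≈ -113.40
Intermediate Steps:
Function('h')(Y) = Add(2, Y) (Function('h')(Y) = Add(2, Mul(Rational(-1, 8), Mul(-8, Y))) = Add(2, Y))
Mul(Function('h')(Pow(Add(4, Function('d')(-5)), -1)), u) = Mul(Add(2, Pow(Add(4, 6), -1)), -54) = Mul(Add(2, Pow(10, -1)), -54) = Mul(Add(2, Rational(1, 10)), -54) = Mul(Rational(21, 10), -54) = Rational(-567, 5)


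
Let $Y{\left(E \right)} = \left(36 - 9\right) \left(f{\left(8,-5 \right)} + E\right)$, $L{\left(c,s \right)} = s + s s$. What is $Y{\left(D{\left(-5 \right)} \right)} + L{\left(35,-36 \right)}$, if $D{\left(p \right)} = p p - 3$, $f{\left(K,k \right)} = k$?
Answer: $1719$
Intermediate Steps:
$D{\left(p \right)} = -3 + p^{2}$ ($D{\left(p \right)} = p^{2} - 3 = -3 + p^{2}$)
$L{\left(c,s \right)} = s + s^{2}$
$Y{\left(E \right)} = -135 + 27 E$ ($Y{\left(E \right)} = \left(36 - 9\right) \left(-5 + E\right) = 27 \left(-5 + E\right) = -135 + 27 E$)
$Y{\left(D{\left(-5 \right)} \right)} + L{\left(35,-36 \right)} = \left(-135 + 27 \left(-3 + \left(-5\right)^{2}\right)\right) - 36 \left(1 - 36\right) = \left(-135 + 27 \left(-3 + 25\right)\right) - -1260 = \left(-135 + 27 \cdot 22\right) + 1260 = \left(-135 + 594\right) + 1260 = 459 + 1260 = 1719$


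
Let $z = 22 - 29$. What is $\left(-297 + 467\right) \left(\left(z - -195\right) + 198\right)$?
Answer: $65620$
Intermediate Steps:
$z = -7$
$\left(-297 + 467\right) \left(\left(z - -195\right) + 198\right) = \left(-297 + 467\right) \left(\left(-7 - -195\right) + 198\right) = 170 \left(\left(-7 + 195\right) + 198\right) = 170 \left(188 + 198\right) = 170 \cdot 386 = 65620$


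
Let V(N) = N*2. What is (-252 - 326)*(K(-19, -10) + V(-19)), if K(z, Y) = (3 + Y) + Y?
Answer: 31790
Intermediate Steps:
V(N) = 2*N
K(z, Y) = 3 + 2*Y
(-252 - 326)*(K(-19, -10) + V(-19)) = (-252 - 326)*((3 + 2*(-10)) + 2*(-19)) = -578*((3 - 20) - 38) = -578*(-17 - 38) = -578*(-55) = 31790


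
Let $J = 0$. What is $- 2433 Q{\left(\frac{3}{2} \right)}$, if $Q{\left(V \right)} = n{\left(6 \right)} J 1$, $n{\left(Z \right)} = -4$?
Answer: $0$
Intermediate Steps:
$Q{\left(V \right)} = 0$ ($Q{\left(V \right)} = \left(-4\right) 0 \cdot 1 = 0 \cdot 1 = 0$)
$- 2433 Q{\left(\frac{3}{2} \right)} = \left(-2433\right) 0 = 0$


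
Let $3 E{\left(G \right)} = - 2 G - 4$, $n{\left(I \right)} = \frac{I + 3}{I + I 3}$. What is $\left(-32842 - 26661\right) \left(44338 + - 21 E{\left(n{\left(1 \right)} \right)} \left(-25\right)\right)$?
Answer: $-2575765864$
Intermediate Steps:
$n{\left(I \right)} = \frac{3 + I}{4 I}$ ($n{\left(I \right)} = \frac{3 + I}{I + 3 I} = \frac{3 + I}{4 I}$)
$E{\left(G \right)} = - \frac{4}{3} - \frac{2 G}{3}$ ($E{\left(G \right)} = \frac{- 2 G - 4}{3} = \frac{-4 - 2 G}{3} = - \frac{4}{3} - \frac{2 G}{3}$)
$\left(-32842 - 26661\right) \left(44338 + - 21 E{\left(n{\left(1 \right)} \right)} \left(-25\right)\right) = \left(-32842 - 26661\right) \left(44338 + - 21 \left(- \frac{4}{3} - \frac{2 \frac{3 + 1}{4 \cdot 1}}{3}\right) \left(-25\right)\right) = \left(-32842 - 26661\right) \left(44338 + - 21 \left(- \frac{4}{3} - \frac{2 \cdot \frac{1}{4} \cdot 1 \cdot 4}{3}\right) \left(-25\right)\right) = - 59503 \left(44338 + - 21 \left(- \frac{4}{3} - \frac{2}{3}\right) \left(-25\right)\right) = - 59503 \left(44338 + \left(-21\right) \left(-2\right) \left(-25\right)\right) = - 59503 \left(44338 + 42 \left(-25\right)\right) = - 59503 \left(44338 - 1050\right) = \left(-59503\right) 43288 = -2575765864$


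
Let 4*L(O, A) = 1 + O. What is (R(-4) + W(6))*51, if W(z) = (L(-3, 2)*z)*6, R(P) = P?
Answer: -1122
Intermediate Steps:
L(O, A) = ¼ + O/4 (L(O, A) = (1 + O)/4 = ¼ + O/4)
W(z) = -3*z (W(z) = ((¼ + (¼)*(-3))*z)*6 = ((¼ - ¾)*z)*6 = -z/2*6 = -3*z)
(R(-4) + W(6))*51 = (-4 - 3*6)*51 = (-4 - 18)*51 = -22*51 = -1122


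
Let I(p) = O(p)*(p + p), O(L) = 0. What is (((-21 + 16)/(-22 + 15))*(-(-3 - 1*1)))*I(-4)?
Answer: 0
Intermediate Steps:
I(p) = 0 (I(p) = 0*(p + p) = 0*(2*p) = 0)
(((-21 + 16)/(-22 + 15))*(-(-3 - 1*1)))*I(-4) = (((-21 + 16)/(-22 + 15))*(-(-3 - 1*1)))*0 = ((-5/(-7))*(-(-3 - 1)))*0 = ((-5*(-⅐))*(-1*(-4)))*0 = ((5/7)*4)*0 = (20/7)*0 = 0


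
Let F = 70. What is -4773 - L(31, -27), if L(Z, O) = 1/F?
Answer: -334111/70 ≈ -4773.0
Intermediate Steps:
L(Z, O) = 1/70
-4773 - L(31, -27) = -4773 - 1*1/70 = -4773 - 1/70 = -334111/70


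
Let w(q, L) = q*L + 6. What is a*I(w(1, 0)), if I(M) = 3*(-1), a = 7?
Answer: -21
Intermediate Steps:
w(q, L) = 6 + L*q (w(q, L) = L*q + 6 = 6 + L*q)
I(M) = -3
a*I(w(1, 0)) = 7*(-3) = -21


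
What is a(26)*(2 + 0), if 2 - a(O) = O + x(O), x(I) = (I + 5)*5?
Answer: -358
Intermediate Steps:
x(I) = 25 + 5*I (x(I) = (5 + I)*5 = 25 + 5*I)
a(O) = -23 - 6*O (a(O) = 2 - (O + (25 + 5*O)) = 2 - (25 + 6*O) = 2 + (-25 - 6*O) = -23 - 6*O)
a(26)*(2 + 0) = (-23 - 6*26)*(2 + 0) = (-23 - 156)*2 = -179*2 = -358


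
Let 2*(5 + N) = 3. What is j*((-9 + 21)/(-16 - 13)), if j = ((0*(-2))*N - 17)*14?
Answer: 2856/29 ≈ 98.483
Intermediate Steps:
N = -7/2 (N = -5 + (½)*3 = -5 + 3/2 = -7/2 ≈ -3.5000)
j = -238 (j = ((0*(-2))*(-7/2) - 17)*14 = (0*(-7/2) - 17)*14 = (0 - 17)*14 = -17*14 = -238)
j*((-9 + 21)/(-16 - 13)) = -238*(-9 + 21)/(-16 - 13) = -2856/(-29) = -2856*(-1)/29 = -238*(-12/29) = 2856/29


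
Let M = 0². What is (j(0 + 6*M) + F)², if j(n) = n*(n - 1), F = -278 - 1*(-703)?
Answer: 180625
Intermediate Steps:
F = 425 (F = -278 + 703 = 425)
M = 0
j(n) = n*(-1 + n)
(j(0 + 6*M) + F)² = ((0 + 6*0)*(-1 + (0 + 6*0)) + 425)² = ((0 + 0)*(-1 + (0 + 0)) + 425)² = (0*(-1 + 0) + 425)² = (0*(-1) + 425)² = (0 + 425)² = 425² = 180625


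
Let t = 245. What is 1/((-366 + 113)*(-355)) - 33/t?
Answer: -118546/880187 ≈ -0.13468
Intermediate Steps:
1/((-366 + 113)*(-355)) - 33/t = 1/((-366 + 113)*(-355)) - 33/245 = -1/355/(-253) - 33*1/245 = -1/253*(-1/355) - 33/245 = 1/89815 - 33/245 = -118546/880187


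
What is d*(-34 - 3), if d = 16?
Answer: -592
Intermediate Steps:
d*(-34 - 3) = 16*(-34 - 3) = 16*(-37) = -592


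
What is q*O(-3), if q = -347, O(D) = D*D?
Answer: -3123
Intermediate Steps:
O(D) = D**2
q*O(-3) = -347*(-3)**2 = -347*9 = -3123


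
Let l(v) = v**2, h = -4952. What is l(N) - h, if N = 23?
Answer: 5481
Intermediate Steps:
l(N) - h = 23**2 - 1*(-4952) = 529 + 4952 = 5481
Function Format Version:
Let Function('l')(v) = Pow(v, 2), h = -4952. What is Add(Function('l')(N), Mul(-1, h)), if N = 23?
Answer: 5481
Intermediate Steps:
Add(Function('l')(N), Mul(-1, h)) = Add(Pow(23, 2), Mul(-1, -4952)) = Add(529, 4952) = 5481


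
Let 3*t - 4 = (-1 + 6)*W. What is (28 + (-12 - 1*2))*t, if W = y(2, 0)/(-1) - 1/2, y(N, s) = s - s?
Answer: 7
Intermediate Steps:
y(N, s) = 0
W = -½ (W = 0/(-1) - 1/2 = 0*(-1) - 1*½ = 0 - ½ = -½ ≈ -0.50000)
t = ½ (t = 4/3 + ((-1 + 6)*(-½))/3 = 4/3 + (5*(-½))/3 = 4/3 + (⅓)*(-5/2) = 4/3 - ⅚ = ½ ≈ 0.50000)
(28 + (-12 - 1*2))*t = (28 + (-12 - 1*2))*(½) = (28 + (-12 - 2))*(½) = (28 - 14)*(½) = 14*(½) = 7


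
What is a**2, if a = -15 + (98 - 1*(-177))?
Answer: 67600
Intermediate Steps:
a = 260 (a = -15 + (98 + 177) = -15 + 275 = 260)
a**2 = 260**2 = 67600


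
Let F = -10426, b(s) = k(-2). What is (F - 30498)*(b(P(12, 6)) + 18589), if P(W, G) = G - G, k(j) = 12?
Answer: -761227324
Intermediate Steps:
P(W, G) = 0
b(s) = 12
(F - 30498)*(b(P(12, 6)) + 18589) = (-10426 - 30498)*(12 + 18589) = -40924*18601 = -761227324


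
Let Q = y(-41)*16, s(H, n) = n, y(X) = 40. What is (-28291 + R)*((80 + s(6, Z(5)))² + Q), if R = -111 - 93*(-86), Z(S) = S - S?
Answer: -143644160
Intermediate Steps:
Z(S) = 0
R = 7887 (R = -111 + 7998 = 7887)
Q = 640 (Q = 40*16 = 640)
(-28291 + R)*((80 + s(6, Z(5)))² + Q) = (-28291 + 7887)*((80 + 0)² + 640) = -20404*(80² + 640) = -20404*(6400 + 640) = -20404*7040 = -143644160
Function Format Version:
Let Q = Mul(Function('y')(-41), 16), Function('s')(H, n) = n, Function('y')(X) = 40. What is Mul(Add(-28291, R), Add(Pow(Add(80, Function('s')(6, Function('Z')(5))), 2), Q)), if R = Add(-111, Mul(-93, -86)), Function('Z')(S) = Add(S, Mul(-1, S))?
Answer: -143644160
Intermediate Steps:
Function('Z')(S) = 0
R = 7887 (R = Add(-111, 7998) = 7887)
Q = 640 (Q = Mul(40, 16) = 640)
Mul(Add(-28291, R), Add(Pow(Add(80, Function('s')(6, Function('Z')(5))), 2), Q)) = Mul(Add(-28291, 7887), Add(Pow(Add(80, 0), 2), 640)) = Mul(-20404, Add(Pow(80, 2), 640)) = Mul(-20404, Add(6400, 640)) = Mul(-20404, 7040) = -143644160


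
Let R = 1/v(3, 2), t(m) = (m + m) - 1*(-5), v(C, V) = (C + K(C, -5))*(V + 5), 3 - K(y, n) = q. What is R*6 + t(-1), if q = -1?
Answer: 153/49 ≈ 3.1224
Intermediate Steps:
K(y, n) = 4 (K(y, n) = 3 - 1*(-1) = 3 + 1 = 4)
v(C, V) = (4 + C)*(5 + V) (v(C, V) = (C + 4)*(V + 5) = (4 + C)*(5 + V))
t(m) = 5 + 2*m (t(m) = 2*m + 5 = 5 + 2*m)
R = 1/49 (R = 1/(20 + 4*2 + 5*3 + 3*2) = 1/(20 + 8 + 15 + 6) = 1/49 ≈ 0.020408)
R*6 + t(-1) = (1/49)*6 + (5 + 2*(-1)) = 6/49 + (5 - 2) = 6/49 + 3 = 153/49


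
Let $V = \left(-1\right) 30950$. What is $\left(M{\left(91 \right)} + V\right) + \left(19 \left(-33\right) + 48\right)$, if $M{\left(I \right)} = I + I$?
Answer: $-31347$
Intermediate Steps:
$M{\left(I \right)} = 2 I$
$V = -30950$
$\left(M{\left(91 \right)} + V\right) + \left(19 \left(-33\right) + 48\right) = \left(2 \cdot 91 - 30950\right) + \left(19 \left(-33\right) + 48\right) = \left(182 - 30950\right) + \left(-627 + 48\right) = -30768 - 579 = -31347$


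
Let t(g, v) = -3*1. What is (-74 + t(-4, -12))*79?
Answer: -6083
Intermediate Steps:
t(g, v) = -3
(-74 + t(-4, -12))*79 = (-74 - 3)*79 = -77*79 = -6083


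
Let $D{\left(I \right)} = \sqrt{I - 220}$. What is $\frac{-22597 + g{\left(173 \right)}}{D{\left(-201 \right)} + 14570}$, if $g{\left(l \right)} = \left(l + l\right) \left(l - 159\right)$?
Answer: $- \frac{258661210}{212285321} + \frac{17753 i \sqrt{421}}{212285321} \approx -1.2185 + 0.0017159 i$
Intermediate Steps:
$g{\left(l \right)} = 2 l \left(-159 + l\right)$
$D{\left(I \right)} = \sqrt{-220 + I}$
$\frac{-22597 + g{\left(173 \right)}}{D{\left(-201 \right)} + 14570} = \frac{-22597 + 2 \cdot 173 \left(-159 + 173\right)}{\sqrt{-220 - 201} + 14570} = \frac{-22597 + 2 \cdot 173 \cdot 14}{\sqrt{-421} + 14570} = \frac{-22597 + 4844}{i \sqrt{421} + 14570} = - \frac{17753}{14570 + i \sqrt{421}}$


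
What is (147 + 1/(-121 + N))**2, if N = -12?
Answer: 382202500/17689 ≈ 21607.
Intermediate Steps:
(147 + 1/(-121 + N))**2 = (147 + 1/(-121 - 12))**2 = (147 + 1/(-133))**2 = (147 - 1/133)**2 = (19550/133)**2 = 382202500/17689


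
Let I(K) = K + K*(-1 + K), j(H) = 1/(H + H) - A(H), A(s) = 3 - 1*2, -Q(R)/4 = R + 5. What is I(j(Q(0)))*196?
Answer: 82369/400 ≈ 205.92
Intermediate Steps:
Q(R) = -20 - 4*R (Q(R) = -4*(R + 5) = -4*(5 + R) = -20 - 4*R)
A(s) = 1 (A(s) = 3 - 2 = 1)
j(H) = -1 + 1/(2*H) (j(H) = 1/(H + H) - 1*1 = 1/(2*H) - 1 = -1 + 1/(2*H))
I(j(Q(0)))*196 = ((½ - (-20 - 4*0))/(-20 - 4*0))²*196 = ((½ - (-20 + 0))/(-20 + 0))²*196 = ((½ - 1*(-20))/(-20))²*196 = (-(½ + 20)/20)²*196 = (-1/20*41/2)²*196 = (-41/40)²*196 = (1681/1600)*196 = 82369/400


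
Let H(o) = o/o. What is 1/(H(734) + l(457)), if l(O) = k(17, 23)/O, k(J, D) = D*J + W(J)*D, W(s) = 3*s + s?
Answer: 457/2412 ≈ 0.18947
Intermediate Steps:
W(s) = 4*s
k(J, D) = 5*D*J (k(J, D) = D*J + (4*J)*D = D*J + 4*D*J = 5*D*J)
H(o) = 1
l(O) = 1955/O (l(O) = (5*23*17)/O = 1955/O)
1/(H(734) + l(457)) = 1/(1 + 1955/457) = 1/(2412/457) = 457/2412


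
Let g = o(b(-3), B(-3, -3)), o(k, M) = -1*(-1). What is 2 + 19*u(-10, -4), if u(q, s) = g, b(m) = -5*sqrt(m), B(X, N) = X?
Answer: 21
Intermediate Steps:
o(k, M) = 1
g = 1
u(q, s) = 1
2 + 19*u(-10, -4) = 2 + 19*1 = 2 + 19 = 21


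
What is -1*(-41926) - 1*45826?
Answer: -3900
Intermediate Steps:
-1*(-41926) - 1*45826 = 41926 - 45826 = -3900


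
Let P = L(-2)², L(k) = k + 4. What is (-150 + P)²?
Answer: 21316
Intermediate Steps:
L(k) = 4 + k
P = 4 (P = (4 - 2)² = 2² = 4)
(-150 + P)² = (-150 + 4)² = (-146)² = 21316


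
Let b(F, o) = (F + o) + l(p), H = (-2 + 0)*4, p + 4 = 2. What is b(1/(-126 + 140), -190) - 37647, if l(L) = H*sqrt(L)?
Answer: -529717/14 - 8*I*sqrt(2) ≈ -37837.0 - 11.314*I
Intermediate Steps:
p = -2 (p = -4 + 2 = -2)
H = -8 (H = -2*4 = -8)
l(L) = -8*sqrt(L)
b(F, o) = F + o - 8*I*sqrt(2) (b(F, o) = (F + o) - 8*I*sqrt(2) = F + o - 8*I*sqrt(2))
b(1/(-126 + 140), -190) - 37647 = (1/(-126 + 140) - 190 - 8*I*sqrt(2)) - 37647 = (1/14 - 190 - 8*I*sqrt(2)) - 37647 = (-2659/14 - 8*I*sqrt(2)) - 37647 = -529717/14 - 8*I*sqrt(2)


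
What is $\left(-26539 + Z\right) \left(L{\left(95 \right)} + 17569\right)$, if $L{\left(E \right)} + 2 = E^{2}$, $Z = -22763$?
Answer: $-1311038784$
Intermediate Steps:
$L{\left(E \right)} = -2 + E^{2}$
$\left(-26539 + Z\right) \left(L{\left(95 \right)} + 17569\right) = \left(-26539 - 22763\right) \left(\left(-2 + 95^{2}\right) + 17569\right) = - 49302 \left(\left(-2 + 9025\right) + 17569\right) = - 49302 \left(9023 + 17569\right) = \left(-49302\right) 26592 = -1311038784$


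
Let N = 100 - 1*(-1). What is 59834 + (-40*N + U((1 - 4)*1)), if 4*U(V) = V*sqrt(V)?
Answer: 55794 - 3*I*sqrt(3)/4 ≈ 55794.0 - 1.299*I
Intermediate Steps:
U(V) = V**(3/2)/4 (U(V) = (V*sqrt(V))/4 = V**(3/2)/4)
N = 101 (N = 100 + 1 = 101)
59834 + (-40*N + U((1 - 4)*1)) = 59834 + (-40*101 + ((1 - 4)*1)**(3/2)/4) = 59834 + (-4040 + (-3*1)**(3/2)/4) = 59834 + (-4040 + (-3)**(3/2)/4) = 59834 + (-4040 + (-3*I*sqrt(3))/4) = 59834 + (-4040 - 3*I*sqrt(3)/4) = 55794 - 3*I*sqrt(3)/4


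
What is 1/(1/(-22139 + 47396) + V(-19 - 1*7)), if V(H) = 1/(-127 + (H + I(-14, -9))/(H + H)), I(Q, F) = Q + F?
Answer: -18395515/145201 ≈ -126.69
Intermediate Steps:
I(Q, F) = F + Q
V(H) = 1/(-127 + (-23 + H)/(2*H)) (V(H) = 1/(-127 + (H + (-9 - 14))/(H + H)) = 1/(-127 + (H - 23)/((2*H))) = 1/(-127 + (-23 + H)*(1/(2*H))) = 1/(-127 + (-23 + H)/(2*H)))
1/(1/(-22139 + 47396) + V(-19 - 1*7)) = 1/(1/(-22139 + 47396) - 2*(-19 - 1*7)/(23 + 253*(-19 - 1*7))) = 1/(1/25257 - 2*(-19 - 7)/(23 + 253*(-19 - 7))) = 1/(1/25257 - 2*(-26)/(23 + 253*(-26))) = 1/(1/25257 - 2*(-26)/(23 - 6578)) = 1/(1/25257 - 2*(-26)/(-6555)) = 1/(1/25257 - 2*(-26)*(-1/6555)) = 1/(1/25257 - 52/6555) = 1/(-145201/18395515) = -18395515/145201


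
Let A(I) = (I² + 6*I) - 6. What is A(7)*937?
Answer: 79645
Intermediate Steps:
A(I) = -6 + I² + 6*I
A(7)*937 = (-6 + 7² + 6*7)*937 = (-6 + 49 + 42)*937 = 85*937 = 79645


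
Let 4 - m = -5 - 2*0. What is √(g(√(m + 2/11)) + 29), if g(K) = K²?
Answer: 2*√1155/11 ≈ 6.1791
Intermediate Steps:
m = 9 (m = 4 - (-5 - 2*0) = 4 - (-5 + 0) = 4 - 1*(-5) = 4 + 5 = 9)
√(g(√(m + 2/11)) + 29) = √((√(9 + 2/11))² + 29) = √((√(101/11))² + 29) = √((√1111/11)² + 29) = √(101/11 + 29) = √(420/11) = 2*√1155/11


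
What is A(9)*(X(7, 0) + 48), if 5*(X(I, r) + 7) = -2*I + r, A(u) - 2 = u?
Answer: 2101/5 ≈ 420.20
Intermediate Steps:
A(u) = 2 + u
X(I, r) = -7 - 2*I/5 + r/5 (X(I, r) = -7 + (-2*I + r)/5 = -7 + (r - 2*I)/5 = -7 + (-2*I/5 + r/5) = -7 - 2*I/5 + r/5)
A(9)*(X(7, 0) + 48) = (2 + 9)*((-7 - 2/5*7 + (1/5)*0) + 48) = 11*((-7 - 14/5 + 0) + 48) = 11*(-49/5 + 48) = 11*(191/5) = 2101/5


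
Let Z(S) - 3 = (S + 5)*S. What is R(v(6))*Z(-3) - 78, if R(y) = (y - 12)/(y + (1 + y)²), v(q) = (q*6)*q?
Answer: -3690402/47305 ≈ -78.013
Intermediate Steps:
Z(S) = 3 + S*(5 + S) (Z(S) = 3 + (S + 5)*S = 3 + (5 + S)*S = 3 + S*(5 + S))
v(q) = 6*q² (v(q) = (6*q)*q = 6*q²)
R(y) = (-12 + y)/(y + (1 + y)²)
R(v(6))*Z(-3) - 78 = ((-12 + 6*6²)/(6*6² + (1 + 6*6²)²))*(3 + (-3)² + 5*(-3)) - 78 = ((-12 + 6*36)/(6*36 + (1 + 6*36)²))*(3 + 9 - 15) - 78 = ((-12 + 216)/(216 + (1 + 216)²))*(-3) - 78 = (204/(216 + 217²))*(-3) - 78 = (204/(216 + 47089))*(-3) - 78 = (204/47305)*(-3) - 78 = -612/47305 - 78 = -3690402/47305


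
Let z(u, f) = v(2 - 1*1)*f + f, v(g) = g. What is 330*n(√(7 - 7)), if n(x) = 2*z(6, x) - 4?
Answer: -1320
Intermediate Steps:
z(u, f) = 2*f (z(u, f) = (2 - 1*1)*f + f = (2 - 1)*f + f = 1*f + f = f + f = 2*f)
n(x) = -4 + 4*x (n(x) = 2*(2*x) - 4 = 4*x - 4 = -4 + 4*x)
330*n(√(7 - 7)) = 330*(-4 + 4*√(7 - 7)) = 330*(-4 + 4*√0) = 330*(-4 + 4*0) = 330*(-4 + 0) = 330*(-4) = -1320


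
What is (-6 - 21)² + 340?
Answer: 1069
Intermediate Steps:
(-6 - 21)² + 340 = (-27)² + 340 = 729 + 340 = 1069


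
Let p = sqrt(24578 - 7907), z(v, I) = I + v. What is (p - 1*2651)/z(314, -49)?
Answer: -2651/265 + sqrt(16671)/265 ≈ -9.5165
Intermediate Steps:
p = sqrt(16671) ≈ 129.12
(p - 1*2651)/z(314, -49) = (sqrt(16671) - 1*2651)/(-49 + 314) = (sqrt(16671) - 2651)/265 = (-2651 + sqrt(16671))*(1/265) = -2651/265 + sqrt(16671)/265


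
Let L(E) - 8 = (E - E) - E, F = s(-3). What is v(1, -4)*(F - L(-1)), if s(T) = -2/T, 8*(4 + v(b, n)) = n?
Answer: 75/2 ≈ 37.500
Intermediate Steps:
v(b, n) = -4 + n/8
F = ⅔ (F = -2/(-3) = -2*(-⅓) = ⅔ ≈ 0.66667)
L(E) = 8 - E (L(E) = 8 + ((E - E) - E) = 8 + (0 - E) = 8 - E)
v(1, -4)*(F - L(-1)) = (-4 + (⅛)*(-4))*(⅔ - (8 - 1*(-1))) = (-4 - ½)*(⅔ - (8 + 1)) = -9*(⅔ - 1*9)/2 = -9*(⅔ - 9)/2 = -9/2*(-25/3) = 75/2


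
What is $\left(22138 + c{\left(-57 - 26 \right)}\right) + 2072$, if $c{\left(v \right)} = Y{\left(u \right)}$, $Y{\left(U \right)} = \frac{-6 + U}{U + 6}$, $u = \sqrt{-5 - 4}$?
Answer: $\frac{121047}{5} + \frac{4 i}{5} \approx 24209.0 + 0.8 i$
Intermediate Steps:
$u = 3 i$ ($u = \sqrt{-9} = 3 i \approx 3.0 i$)
$Y{\left(U \right)} = \frac{-6 + U}{6 + U}$
$c{\left(v \right)} = \frac{\left(-6 + 3 i\right) \left(6 - 3 i\right)}{45}$ ($c{\left(v \right)} = \frac{-6 + 3 i}{6 + 3 i} = \frac{6 - 3 i}{45} \left(-6 + 3 i\right) = \frac{\left(-6 + 3 i\right) \left(6 - 3 i\right)}{45}$)
$\left(22138 + c{\left(-57 - 26 \right)}\right) + 2072 = \left(22138 - \left(\frac{3}{5} - \frac{4 i}{5}\right)\right) + 2072 = \left(\frac{110687}{5} + \frac{4 i}{5}\right) + 2072 = \frac{121047}{5} + \frac{4 i}{5}$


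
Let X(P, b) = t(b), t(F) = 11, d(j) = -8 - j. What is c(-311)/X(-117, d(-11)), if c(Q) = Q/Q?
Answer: 1/11 ≈ 0.090909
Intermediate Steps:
c(Q) = 1
X(P, b) = 11
c(-311)/X(-117, d(-11)) = 1/11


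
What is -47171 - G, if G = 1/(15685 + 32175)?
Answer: -2257604061/47860 ≈ -47171.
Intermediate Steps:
G = 1/47860 ≈ 2.0894e-5
-47171 - G = -47171 - 1*1/47860 = -47171 - 1/47860 = -2257604061/47860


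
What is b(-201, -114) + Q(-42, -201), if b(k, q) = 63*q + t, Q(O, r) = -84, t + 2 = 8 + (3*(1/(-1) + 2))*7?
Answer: -7239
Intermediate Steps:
t = 27 (t = -2 + (8 + (3*(1/(-1) + 2))*7) = -2 + (8 + (3*(-1 + 2))*7) = -2 + (8 + (3*1)*7) = -2 + (8 + 3*7) = -2 + (8 + 21) = -2 + 29 = 27)
b(k, q) = 27 + 63*q (b(k, q) = 63*q + 27 = 27 + 63*q)
b(-201, -114) + Q(-42, -201) = (27 + 63*(-114)) - 84 = (27 - 7182) - 84 = -7155 - 84 = -7239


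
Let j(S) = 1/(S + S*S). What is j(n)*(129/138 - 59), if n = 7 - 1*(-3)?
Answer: -2671/5060 ≈ -0.52787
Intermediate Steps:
n = 10 (n = 7 + 3 = 10)
j(S) = 1/(S + S²)
j(n)*(129/138 - 59) = (1/(10*(1 + 10)))*(129/138 - 59) = ((⅒)/11)*(129*(1/138) - 59) = ((⅒)*(1/11))*(43/46 - 59) = (1/110)*(-2671/46) = -2671/5060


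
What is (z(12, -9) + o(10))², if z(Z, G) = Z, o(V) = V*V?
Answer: 12544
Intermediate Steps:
o(V) = V²
(z(12, -9) + o(10))² = (12 + 10²)² = (12 + 100)² = 112² = 12544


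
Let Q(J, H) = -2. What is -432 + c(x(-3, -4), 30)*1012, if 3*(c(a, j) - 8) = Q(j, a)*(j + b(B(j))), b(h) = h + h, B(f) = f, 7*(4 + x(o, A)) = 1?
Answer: -53056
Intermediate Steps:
x(o, A) = -27/7 (x(o, A) = -4 + (⅐)*1 = -4 + ⅐ = -27/7)
b(h) = 2*h
c(a, j) = 8 - 2*j (c(a, j) = 8 + (-2*(j + 2*j))/3 = 8 + (-6*j)/3 = 8 - 2*j)
-432 + c(x(-3, -4), 30)*1012 = -432 + (8 - 2*30)*1012 = -432 + (8 - 60)*1012 = -432 - 52*1012 = -432 - 52624 = -53056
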